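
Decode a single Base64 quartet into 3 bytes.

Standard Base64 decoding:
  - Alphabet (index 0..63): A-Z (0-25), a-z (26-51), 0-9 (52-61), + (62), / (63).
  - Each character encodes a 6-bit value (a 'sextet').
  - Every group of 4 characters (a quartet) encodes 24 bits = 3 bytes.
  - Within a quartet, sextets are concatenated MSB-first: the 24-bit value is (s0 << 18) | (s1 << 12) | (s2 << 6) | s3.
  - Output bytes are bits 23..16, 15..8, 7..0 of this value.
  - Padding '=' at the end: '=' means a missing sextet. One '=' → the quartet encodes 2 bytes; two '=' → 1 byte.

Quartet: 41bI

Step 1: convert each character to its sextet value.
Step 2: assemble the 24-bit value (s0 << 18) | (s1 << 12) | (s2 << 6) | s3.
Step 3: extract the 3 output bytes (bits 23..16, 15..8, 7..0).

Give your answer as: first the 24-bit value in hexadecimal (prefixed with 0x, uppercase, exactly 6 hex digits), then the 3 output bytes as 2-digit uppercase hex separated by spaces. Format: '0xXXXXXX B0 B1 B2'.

Sextets: 4=56, 1=53, b=27, I=8
24-bit: (56<<18) | (53<<12) | (27<<6) | 8
      = 0xE00000 | 0x035000 | 0x0006C0 | 0x000008
      = 0xE356C8
Bytes: (v>>16)&0xFF=E3, (v>>8)&0xFF=56, v&0xFF=C8

Answer: 0xE356C8 E3 56 C8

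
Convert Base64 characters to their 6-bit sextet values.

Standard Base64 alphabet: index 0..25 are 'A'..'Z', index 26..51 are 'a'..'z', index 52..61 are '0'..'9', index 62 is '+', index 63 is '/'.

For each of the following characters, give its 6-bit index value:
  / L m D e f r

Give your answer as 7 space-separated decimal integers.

'/': index 63
'L': A..Z range, ord('L') − ord('A') = 11
'm': a..z range, 26 + ord('m') − ord('a') = 38
'D': A..Z range, ord('D') − ord('A') = 3
'e': a..z range, 26 + ord('e') − ord('a') = 30
'f': a..z range, 26 + ord('f') − ord('a') = 31
'r': a..z range, 26 + ord('r') − ord('a') = 43

Answer: 63 11 38 3 30 31 43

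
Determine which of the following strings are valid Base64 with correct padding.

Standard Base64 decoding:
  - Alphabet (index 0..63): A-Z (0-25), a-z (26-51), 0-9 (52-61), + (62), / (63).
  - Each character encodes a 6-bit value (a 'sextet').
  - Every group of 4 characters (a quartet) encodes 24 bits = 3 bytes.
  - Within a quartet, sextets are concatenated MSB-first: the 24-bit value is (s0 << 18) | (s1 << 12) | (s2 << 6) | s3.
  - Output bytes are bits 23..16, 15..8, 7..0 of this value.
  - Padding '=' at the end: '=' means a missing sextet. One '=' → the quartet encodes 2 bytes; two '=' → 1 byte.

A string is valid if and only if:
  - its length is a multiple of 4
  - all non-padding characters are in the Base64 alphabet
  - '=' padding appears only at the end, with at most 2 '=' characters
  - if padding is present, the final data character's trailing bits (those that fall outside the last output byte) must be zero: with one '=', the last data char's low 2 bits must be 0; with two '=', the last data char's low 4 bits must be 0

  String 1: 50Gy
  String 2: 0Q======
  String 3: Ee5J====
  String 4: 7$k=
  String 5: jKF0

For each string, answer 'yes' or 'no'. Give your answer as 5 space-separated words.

String 1: '50Gy' → valid
String 2: '0Q======' → invalid (6 pad chars (max 2))
String 3: 'Ee5J====' → invalid (4 pad chars (max 2))
String 4: '7$k=' → invalid (bad char(s): ['$'])
String 5: 'jKF0' → valid

Answer: yes no no no yes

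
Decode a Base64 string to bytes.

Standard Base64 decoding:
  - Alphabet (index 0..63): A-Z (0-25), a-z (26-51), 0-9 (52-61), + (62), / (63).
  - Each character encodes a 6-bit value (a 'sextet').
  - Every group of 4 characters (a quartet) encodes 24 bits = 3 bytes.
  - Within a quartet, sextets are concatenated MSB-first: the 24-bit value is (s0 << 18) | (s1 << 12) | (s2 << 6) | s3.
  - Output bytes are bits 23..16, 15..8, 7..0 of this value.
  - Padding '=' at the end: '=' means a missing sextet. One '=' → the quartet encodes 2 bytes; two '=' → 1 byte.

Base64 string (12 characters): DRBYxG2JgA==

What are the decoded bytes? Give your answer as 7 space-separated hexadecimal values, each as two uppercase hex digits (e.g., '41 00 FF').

Answer: 0D 10 58 C4 6D 89 80

Derivation:
After char 0 ('D'=3): chars_in_quartet=1 acc=0x3 bytes_emitted=0
After char 1 ('R'=17): chars_in_quartet=2 acc=0xD1 bytes_emitted=0
After char 2 ('B'=1): chars_in_quartet=3 acc=0x3441 bytes_emitted=0
After char 3 ('Y'=24): chars_in_quartet=4 acc=0xD1058 -> emit 0D 10 58, reset; bytes_emitted=3
After char 4 ('x'=49): chars_in_quartet=1 acc=0x31 bytes_emitted=3
After char 5 ('G'=6): chars_in_quartet=2 acc=0xC46 bytes_emitted=3
After char 6 ('2'=54): chars_in_quartet=3 acc=0x311B6 bytes_emitted=3
After char 7 ('J'=9): chars_in_quartet=4 acc=0xC46D89 -> emit C4 6D 89, reset; bytes_emitted=6
After char 8 ('g'=32): chars_in_quartet=1 acc=0x20 bytes_emitted=6
After char 9 ('A'=0): chars_in_quartet=2 acc=0x800 bytes_emitted=6
Padding '==': partial quartet acc=0x800 -> emit 80; bytes_emitted=7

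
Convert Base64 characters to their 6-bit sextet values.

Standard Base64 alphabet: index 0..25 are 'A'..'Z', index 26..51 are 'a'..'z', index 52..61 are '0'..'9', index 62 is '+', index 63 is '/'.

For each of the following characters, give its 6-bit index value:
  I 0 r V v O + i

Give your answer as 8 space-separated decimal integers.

Answer: 8 52 43 21 47 14 62 34

Derivation:
'I': A..Z range, ord('I') − ord('A') = 8
'0': 0..9 range, 52 + ord('0') − ord('0') = 52
'r': a..z range, 26 + ord('r') − ord('a') = 43
'V': A..Z range, ord('V') − ord('A') = 21
'v': a..z range, 26 + ord('v') − ord('a') = 47
'O': A..Z range, ord('O') − ord('A') = 14
'+': index 62
'i': a..z range, 26 + ord('i') − ord('a') = 34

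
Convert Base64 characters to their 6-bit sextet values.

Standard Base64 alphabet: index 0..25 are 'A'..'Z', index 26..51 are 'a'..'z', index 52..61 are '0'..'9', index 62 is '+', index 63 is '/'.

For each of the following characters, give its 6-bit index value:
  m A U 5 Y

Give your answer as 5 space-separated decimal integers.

Answer: 38 0 20 57 24

Derivation:
'm': a..z range, 26 + ord('m') − ord('a') = 38
'A': A..Z range, ord('A') − ord('A') = 0
'U': A..Z range, ord('U') − ord('A') = 20
'5': 0..9 range, 52 + ord('5') − ord('0') = 57
'Y': A..Z range, ord('Y') − ord('A') = 24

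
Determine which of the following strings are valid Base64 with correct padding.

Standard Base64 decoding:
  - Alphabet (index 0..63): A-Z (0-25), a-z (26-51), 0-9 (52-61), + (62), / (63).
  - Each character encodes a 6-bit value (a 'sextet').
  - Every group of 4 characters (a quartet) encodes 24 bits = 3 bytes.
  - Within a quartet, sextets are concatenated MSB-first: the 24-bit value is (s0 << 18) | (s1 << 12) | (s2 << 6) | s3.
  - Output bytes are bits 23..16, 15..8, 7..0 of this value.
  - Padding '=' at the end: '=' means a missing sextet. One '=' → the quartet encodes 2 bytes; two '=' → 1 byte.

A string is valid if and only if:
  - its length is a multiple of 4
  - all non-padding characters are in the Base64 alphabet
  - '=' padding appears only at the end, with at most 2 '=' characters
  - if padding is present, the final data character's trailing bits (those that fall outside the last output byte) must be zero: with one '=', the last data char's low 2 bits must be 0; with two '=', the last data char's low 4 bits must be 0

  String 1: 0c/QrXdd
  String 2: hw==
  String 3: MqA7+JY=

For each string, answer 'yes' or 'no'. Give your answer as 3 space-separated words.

Answer: yes yes yes

Derivation:
String 1: '0c/QrXdd' → valid
String 2: 'hw==' → valid
String 3: 'MqA7+JY=' → valid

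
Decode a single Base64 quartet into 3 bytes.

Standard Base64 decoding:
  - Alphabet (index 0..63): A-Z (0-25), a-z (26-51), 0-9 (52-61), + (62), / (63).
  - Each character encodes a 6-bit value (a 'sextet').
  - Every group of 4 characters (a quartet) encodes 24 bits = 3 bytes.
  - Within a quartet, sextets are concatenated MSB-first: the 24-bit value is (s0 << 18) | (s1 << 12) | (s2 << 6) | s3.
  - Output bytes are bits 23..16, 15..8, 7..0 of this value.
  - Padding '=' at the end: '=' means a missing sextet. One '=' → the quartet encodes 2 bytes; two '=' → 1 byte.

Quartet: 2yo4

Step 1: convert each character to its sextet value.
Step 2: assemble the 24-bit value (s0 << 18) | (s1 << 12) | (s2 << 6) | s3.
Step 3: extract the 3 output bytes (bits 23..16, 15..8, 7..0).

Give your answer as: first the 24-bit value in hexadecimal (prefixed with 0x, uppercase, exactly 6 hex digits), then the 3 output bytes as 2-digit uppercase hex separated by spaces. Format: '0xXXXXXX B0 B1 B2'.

Answer: 0xDB2A38 DB 2A 38

Derivation:
Sextets: 2=54, y=50, o=40, 4=56
24-bit: (54<<18) | (50<<12) | (40<<6) | 56
      = 0xD80000 | 0x032000 | 0x000A00 | 0x000038
      = 0xDB2A38
Bytes: (v>>16)&0xFF=DB, (v>>8)&0xFF=2A, v&0xFF=38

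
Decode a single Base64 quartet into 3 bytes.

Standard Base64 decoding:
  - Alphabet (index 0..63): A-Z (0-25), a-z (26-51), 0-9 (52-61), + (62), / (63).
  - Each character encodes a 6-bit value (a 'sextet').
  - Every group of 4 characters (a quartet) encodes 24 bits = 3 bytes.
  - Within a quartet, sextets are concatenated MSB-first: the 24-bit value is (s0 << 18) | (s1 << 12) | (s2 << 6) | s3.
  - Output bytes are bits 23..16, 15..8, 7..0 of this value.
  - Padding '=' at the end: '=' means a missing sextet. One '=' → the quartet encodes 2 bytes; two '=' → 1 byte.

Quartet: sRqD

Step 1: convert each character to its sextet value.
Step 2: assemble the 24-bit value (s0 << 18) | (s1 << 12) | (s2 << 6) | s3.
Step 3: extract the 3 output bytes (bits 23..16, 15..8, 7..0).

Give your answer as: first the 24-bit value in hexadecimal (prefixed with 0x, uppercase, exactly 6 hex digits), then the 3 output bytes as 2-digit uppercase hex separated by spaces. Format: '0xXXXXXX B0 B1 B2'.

Sextets: s=44, R=17, q=42, D=3
24-bit: (44<<18) | (17<<12) | (42<<6) | 3
      = 0xB00000 | 0x011000 | 0x000A80 | 0x000003
      = 0xB11A83
Bytes: (v>>16)&0xFF=B1, (v>>8)&0xFF=1A, v&0xFF=83

Answer: 0xB11A83 B1 1A 83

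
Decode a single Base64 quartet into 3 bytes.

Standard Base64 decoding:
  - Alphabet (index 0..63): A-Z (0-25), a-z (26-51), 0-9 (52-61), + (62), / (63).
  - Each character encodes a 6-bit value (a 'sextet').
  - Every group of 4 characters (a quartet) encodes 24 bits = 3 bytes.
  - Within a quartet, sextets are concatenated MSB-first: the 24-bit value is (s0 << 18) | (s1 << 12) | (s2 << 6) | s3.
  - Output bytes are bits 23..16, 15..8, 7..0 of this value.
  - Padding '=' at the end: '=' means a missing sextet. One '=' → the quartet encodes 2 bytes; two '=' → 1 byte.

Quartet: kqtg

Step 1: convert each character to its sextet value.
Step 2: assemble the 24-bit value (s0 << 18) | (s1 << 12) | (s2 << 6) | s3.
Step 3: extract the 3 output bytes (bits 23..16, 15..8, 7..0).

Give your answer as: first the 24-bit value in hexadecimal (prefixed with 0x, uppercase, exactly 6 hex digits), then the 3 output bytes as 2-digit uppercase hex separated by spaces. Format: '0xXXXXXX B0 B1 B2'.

Answer: 0x92AB60 92 AB 60

Derivation:
Sextets: k=36, q=42, t=45, g=32
24-bit: (36<<18) | (42<<12) | (45<<6) | 32
      = 0x900000 | 0x02A000 | 0x000B40 | 0x000020
      = 0x92AB60
Bytes: (v>>16)&0xFF=92, (v>>8)&0xFF=AB, v&0xFF=60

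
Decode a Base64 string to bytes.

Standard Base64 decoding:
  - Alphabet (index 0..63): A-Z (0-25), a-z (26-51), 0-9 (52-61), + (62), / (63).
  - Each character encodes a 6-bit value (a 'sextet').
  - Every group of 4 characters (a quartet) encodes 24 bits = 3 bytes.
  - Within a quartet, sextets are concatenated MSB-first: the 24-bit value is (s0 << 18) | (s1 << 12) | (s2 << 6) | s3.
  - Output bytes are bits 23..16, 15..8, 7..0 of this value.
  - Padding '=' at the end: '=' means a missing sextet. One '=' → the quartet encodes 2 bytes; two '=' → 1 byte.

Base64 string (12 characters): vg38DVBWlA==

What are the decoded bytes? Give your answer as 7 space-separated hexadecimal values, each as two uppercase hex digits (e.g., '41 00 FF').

Answer: BE 0D FC 0D 50 56 94

Derivation:
After char 0 ('v'=47): chars_in_quartet=1 acc=0x2F bytes_emitted=0
After char 1 ('g'=32): chars_in_quartet=2 acc=0xBE0 bytes_emitted=0
After char 2 ('3'=55): chars_in_quartet=3 acc=0x2F837 bytes_emitted=0
After char 3 ('8'=60): chars_in_quartet=4 acc=0xBE0DFC -> emit BE 0D FC, reset; bytes_emitted=3
After char 4 ('D'=3): chars_in_quartet=1 acc=0x3 bytes_emitted=3
After char 5 ('V'=21): chars_in_quartet=2 acc=0xD5 bytes_emitted=3
After char 6 ('B'=1): chars_in_quartet=3 acc=0x3541 bytes_emitted=3
After char 7 ('W'=22): chars_in_quartet=4 acc=0xD5056 -> emit 0D 50 56, reset; bytes_emitted=6
After char 8 ('l'=37): chars_in_quartet=1 acc=0x25 bytes_emitted=6
After char 9 ('A'=0): chars_in_quartet=2 acc=0x940 bytes_emitted=6
Padding '==': partial quartet acc=0x940 -> emit 94; bytes_emitted=7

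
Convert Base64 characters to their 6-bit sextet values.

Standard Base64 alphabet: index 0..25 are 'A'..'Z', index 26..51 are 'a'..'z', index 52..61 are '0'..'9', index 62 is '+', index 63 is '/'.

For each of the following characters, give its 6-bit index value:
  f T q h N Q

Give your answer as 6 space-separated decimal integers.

Answer: 31 19 42 33 13 16

Derivation:
'f': a..z range, 26 + ord('f') − ord('a') = 31
'T': A..Z range, ord('T') − ord('A') = 19
'q': a..z range, 26 + ord('q') − ord('a') = 42
'h': a..z range, 26 + ord('h') − ord('a') = 33
'N': A..Z range, ord('N') − ord('A') = 13
'Q': A..Z range, ord('Q') − ord('A') = 16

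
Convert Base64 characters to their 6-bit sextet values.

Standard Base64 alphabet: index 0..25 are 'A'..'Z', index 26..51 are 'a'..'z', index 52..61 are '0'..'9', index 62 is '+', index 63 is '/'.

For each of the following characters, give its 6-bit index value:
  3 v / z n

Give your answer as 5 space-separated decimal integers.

'3': 0..9 range, 52 + ord('3') − ord('0') = 55
'v': a..z range, 26 + ord('v') − ord('a') = 47
'/': index 63
'z': a..z range, 26 + ord('z') − ord('a') = 51
'n': a..z range, 26 + ord('n') − ord('a') = 39

Answer: 55 47 63 51 39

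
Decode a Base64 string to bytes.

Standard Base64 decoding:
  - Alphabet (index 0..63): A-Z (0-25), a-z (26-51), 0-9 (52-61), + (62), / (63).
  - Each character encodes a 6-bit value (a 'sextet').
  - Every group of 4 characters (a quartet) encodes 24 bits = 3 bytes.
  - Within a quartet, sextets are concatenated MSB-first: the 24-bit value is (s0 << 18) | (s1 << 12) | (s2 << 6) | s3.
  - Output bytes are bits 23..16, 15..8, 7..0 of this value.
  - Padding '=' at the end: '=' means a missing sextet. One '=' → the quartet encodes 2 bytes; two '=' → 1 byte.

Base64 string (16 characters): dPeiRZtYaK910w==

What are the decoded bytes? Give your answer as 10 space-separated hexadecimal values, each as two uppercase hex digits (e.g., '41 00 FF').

After char 0 ('d'=29): chars_in_quartet=1 acc=0x1D bytes_emitted=0
After char 1 ('P'=15): chars_in_quartet=2 acc=0x74F bytes_emitted=0
After char 2 ('e'=30): chars_in_quartet=3 acc=0x1D3DE bytes_emitted=0
After char 3 ('i'=34): chars_in_quartet=4 acc=0x74F7A2 -> emit 74 F7 A2, reset; bytes_emitted=3
After char 4 ('R'=17): chars_in_quartet=1 acc=0x11 bytes_emitted=3
After char 5 ('Z'=25): chars_in_quartet=2 acc=0x459 bytes_emitted=3
After char 6 ('t'=45): chars_in_quartet=3 acc=0x1166D bytes_emitted=3
After char 7 ('Y'=24): chars_in_quartet=4 acc=0x459B58 -> emit 45 9B 58, reset; bytes_emitted=6
After char 8 ('a'=26): chars_in_quartet=1 acc=0x1A bytes_emitted=6
After char 9 ('K'=10): chars_in_quartet=2 acc=0x68A bytes_emitted=6
After char 10 ('9'=61): chars_in_quartet=3 acc=0x1A2BD bytes_emitted=6
After char 11 ('1'=53): chars_in_quartet=4 acc=0x68AF75 -> emit 68 AF 75, reset; bytes_emitted=9
After char 12 ('0'=52): chars_in_quartet=1 acc=0x34 bytes_emitted=9
After char 13 ('w'=48): chars_in_quartet=2 acc=0xD30 bytes_emitted=9
Padding '==': partial quartet acc=0xD30 -> emit D3; bytes_emitted=10

Answer: 74 F7 A2 45 9B 58 68 AF 75 D3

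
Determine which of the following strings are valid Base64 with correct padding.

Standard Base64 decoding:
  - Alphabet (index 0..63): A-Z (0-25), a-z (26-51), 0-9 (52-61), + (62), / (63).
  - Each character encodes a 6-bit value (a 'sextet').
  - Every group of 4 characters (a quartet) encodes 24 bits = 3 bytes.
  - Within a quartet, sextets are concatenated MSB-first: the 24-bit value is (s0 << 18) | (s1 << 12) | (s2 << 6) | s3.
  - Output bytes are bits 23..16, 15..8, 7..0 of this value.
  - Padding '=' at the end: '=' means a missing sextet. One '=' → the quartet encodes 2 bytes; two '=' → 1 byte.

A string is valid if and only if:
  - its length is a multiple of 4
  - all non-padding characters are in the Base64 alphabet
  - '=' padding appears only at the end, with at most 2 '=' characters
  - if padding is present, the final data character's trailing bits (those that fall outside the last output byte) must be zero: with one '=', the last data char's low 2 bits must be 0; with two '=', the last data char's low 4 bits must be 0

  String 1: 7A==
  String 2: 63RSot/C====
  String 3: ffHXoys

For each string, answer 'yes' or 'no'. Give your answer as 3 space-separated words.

Answer: yes no no

Derivation:
String 1: '7A==' → valid
String 2: '63RSot/C====' → invalid (4 pad chars (max 2))
String 3: 'ffHXoys' → invalid (len=7 not mult of 4)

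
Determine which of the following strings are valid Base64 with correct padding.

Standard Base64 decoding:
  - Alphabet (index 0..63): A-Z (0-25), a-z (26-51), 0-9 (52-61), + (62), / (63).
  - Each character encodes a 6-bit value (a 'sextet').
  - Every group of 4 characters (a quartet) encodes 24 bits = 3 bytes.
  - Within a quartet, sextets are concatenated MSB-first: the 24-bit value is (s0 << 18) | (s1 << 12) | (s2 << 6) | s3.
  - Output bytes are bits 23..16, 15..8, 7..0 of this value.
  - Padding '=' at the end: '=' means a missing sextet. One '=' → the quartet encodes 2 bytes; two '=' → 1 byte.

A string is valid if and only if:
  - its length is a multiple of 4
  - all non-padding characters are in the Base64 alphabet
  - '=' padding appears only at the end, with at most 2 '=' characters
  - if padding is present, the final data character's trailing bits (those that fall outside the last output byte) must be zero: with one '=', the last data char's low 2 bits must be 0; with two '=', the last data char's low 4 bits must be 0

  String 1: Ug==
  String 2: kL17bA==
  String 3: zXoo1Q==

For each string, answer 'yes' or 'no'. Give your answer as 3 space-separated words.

Answer: yes yes yes

Derivation:
String 1: 'Ug==' → valid
String 2: 'kL17bA==' → valid
String 3: 'zXoo1Q==' → valid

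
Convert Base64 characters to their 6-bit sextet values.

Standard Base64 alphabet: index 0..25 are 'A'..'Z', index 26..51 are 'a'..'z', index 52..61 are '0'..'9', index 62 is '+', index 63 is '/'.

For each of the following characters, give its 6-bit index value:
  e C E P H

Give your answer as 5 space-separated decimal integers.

Answer: 30 2 4 15 7

Derivation:
'e': a..z range, 26 + ord('e') − ord('a') = 30
'C': A..Z range, ord('C') − ord('A') = 2
'E': A..Z range, ord('E') − ord('A') = 4
'P': A..Z range, ord('P') − ord('A') = 15
'H': A..Z range, ord('H') − ord('A') = 7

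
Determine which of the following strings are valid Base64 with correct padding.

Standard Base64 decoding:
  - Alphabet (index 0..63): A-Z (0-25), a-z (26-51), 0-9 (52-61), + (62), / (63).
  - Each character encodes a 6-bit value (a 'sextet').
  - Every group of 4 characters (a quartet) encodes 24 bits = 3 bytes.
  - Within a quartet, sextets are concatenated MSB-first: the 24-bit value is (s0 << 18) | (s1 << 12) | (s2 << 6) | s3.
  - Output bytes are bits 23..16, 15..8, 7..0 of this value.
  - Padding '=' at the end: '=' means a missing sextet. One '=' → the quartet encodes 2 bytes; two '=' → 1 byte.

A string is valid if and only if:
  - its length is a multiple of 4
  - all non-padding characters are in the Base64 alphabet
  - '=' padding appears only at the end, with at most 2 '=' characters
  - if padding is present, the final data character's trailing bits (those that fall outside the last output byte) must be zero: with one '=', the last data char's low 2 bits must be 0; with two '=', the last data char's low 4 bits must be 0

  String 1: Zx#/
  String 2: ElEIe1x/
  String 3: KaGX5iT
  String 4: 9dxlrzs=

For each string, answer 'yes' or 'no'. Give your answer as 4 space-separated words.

Answer: no yes no yes

Derivation:
String 1: 'Zx#/' → invalid (bad char(s): ['#'])
String 2: 'ElEIe1x/' → valid
String 3: 'KaGX5iT' → invalid (len=7 not mult of 4)
String 4: '9dxlrzs=' → valid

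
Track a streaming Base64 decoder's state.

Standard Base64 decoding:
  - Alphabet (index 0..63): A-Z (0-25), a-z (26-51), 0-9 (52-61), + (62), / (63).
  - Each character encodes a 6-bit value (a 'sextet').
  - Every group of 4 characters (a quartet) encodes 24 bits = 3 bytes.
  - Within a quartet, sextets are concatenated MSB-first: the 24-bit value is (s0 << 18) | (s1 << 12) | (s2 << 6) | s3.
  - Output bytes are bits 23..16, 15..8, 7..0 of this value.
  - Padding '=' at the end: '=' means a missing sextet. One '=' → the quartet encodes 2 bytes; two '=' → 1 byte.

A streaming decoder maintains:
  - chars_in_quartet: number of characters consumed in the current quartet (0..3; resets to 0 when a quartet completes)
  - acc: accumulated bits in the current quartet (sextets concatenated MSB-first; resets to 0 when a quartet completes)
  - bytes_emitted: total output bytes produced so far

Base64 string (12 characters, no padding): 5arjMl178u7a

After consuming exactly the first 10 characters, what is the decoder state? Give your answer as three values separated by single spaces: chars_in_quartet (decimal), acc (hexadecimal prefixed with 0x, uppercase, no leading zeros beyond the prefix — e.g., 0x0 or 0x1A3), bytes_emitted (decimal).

Answer: 2 0xF2E 6

Derivation:
After char 0 ('5'=57): chars_in_quartet=1 acc=0x39 bytes_emitted=0
After char 1 ('a'=26): chars_in_quartet=2 acc=0xE5A bytes_emitted=0
After char 2 ('r'=43): chars_in_quartet=3 acc=0x396AB bytes_emitted=0
After char 3 ('j'=35): chars_in_quartet=4 acc=0xE5AAE3 -> emit E5 AA E3, reset; bytes_emitted=3
After char 4 ('M'=12): chars_in_quartet=1 acc=0xC bytes_emitted=3
After char 5 ('l'=37): chars_in_quartet=2 acc=0x325 bytes_emitted=3
After char 6 ('1'=53): chars_in_quartet=3 acc=0xC975 bytes_emitted=3
After char 7 ('7'=59): chars_in_quartet=4 acc=0x325D7B -> emit 32 5D 7B, reset; bytes_emitted=6
After char 8 ('8'=60): chars_in_quartet=1 acc=0x3C bytes_emitted=6
After char 9 ('u'=46): chars_in_quartet=2 acc=0xF2E bytes_emitted=6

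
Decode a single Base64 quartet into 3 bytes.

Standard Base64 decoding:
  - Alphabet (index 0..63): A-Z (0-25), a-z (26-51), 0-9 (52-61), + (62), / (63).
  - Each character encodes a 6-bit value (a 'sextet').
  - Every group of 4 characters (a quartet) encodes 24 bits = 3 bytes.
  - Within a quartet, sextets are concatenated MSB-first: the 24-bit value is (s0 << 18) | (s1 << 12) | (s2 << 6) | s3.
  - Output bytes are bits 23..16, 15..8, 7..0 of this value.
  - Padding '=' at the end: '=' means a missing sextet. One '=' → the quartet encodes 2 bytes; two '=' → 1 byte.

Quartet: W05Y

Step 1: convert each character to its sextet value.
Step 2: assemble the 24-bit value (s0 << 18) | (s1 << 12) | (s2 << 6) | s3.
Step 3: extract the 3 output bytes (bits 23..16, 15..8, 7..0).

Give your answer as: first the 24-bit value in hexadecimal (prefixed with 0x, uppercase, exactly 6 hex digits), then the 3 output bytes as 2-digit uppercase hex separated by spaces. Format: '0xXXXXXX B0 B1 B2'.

Answer: 0x5B4E58 5B 4E 58

Derivation:
Sextets: W=22, 0=52, 5=57, Y=24
24-bit: (22<<18) | (52<<12) | (57<<6) | 24
      = 0x580000 | 0x034000 | 0x000E40 | 0x000018
      = 0x5B4E58
Bytes: (v>>16)&0xFF=5B, (v>>8)&0xFF=4E, v&0xFF=58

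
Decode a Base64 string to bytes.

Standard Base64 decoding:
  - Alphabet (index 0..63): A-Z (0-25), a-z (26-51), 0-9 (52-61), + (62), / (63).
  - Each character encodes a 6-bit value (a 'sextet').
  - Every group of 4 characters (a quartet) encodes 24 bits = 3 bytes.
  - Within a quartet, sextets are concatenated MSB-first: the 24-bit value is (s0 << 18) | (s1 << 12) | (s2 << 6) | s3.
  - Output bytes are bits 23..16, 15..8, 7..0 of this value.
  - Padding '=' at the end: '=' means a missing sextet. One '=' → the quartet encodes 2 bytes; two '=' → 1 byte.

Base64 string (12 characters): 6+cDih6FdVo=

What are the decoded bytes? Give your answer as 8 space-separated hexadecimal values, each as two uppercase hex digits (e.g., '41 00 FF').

After char 0 ('6'=58): chars_in_quartet=1 acc=0x3A bytes_emitted=0
After char 1 ('+'=62): chars_in_quartet=2 acc=0xEBE bytes_emitted=0
After char 2 ('c'=28): chars_in_quartet=3 acc=0x3AF9C bytes_emitted=0
After char 3 ('D'=3): chars_in_quartet=4 acc=0xEBE703 -> emit EB E7 03, reset; bytes_emitted=3
After char 4 ('i'=34): chars_in_quartet=1 acc=0x22 bytes_emitted=3
After char 5 ('h'=33): chars_in_quartet=2 acc=0x8A1 bytes_emitted=3
After char 6 ('6'=58): chars_in_quartet=3 acc=0x2287A bytes_emitted=3
After char 7 ('F'=5): chars_in_quartet=4 acc=0x8A1E85 -> emit 8A 1E 85, reset; bytes_emitted=6
After char 8 ('d'=29): chars_in_quartet=1 acc=0x1D bytes_emitted=6
After char 9 ('V'=21): chars_in_quartet=2 acc=0x755 bytes_emitted=6
After char 10 ('o'=40): chars_in_quartet=3 acc=0x1D568 bytes_emitted=6
Padding '=': partial quartet acc=0x1D568 -> emit 75 5A; bytes_emitted=8

Answer: EB E7 03 8A 1E 85 75 5A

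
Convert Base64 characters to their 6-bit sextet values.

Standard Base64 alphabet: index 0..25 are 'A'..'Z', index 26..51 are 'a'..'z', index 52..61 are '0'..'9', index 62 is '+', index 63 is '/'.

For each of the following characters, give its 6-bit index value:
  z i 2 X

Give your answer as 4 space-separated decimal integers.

Answer: 51 34 54 23

Derivation:
'z': a..z range, 26 + ord('z') − ord('a') = 51
'i': a..z range, 26 + ord('i') − ord('a') = 34
'2': 0..9 range, 52 + ord('2') − ord('0') = 54
'X': A..Z range, ord('X') − ord('A') = 23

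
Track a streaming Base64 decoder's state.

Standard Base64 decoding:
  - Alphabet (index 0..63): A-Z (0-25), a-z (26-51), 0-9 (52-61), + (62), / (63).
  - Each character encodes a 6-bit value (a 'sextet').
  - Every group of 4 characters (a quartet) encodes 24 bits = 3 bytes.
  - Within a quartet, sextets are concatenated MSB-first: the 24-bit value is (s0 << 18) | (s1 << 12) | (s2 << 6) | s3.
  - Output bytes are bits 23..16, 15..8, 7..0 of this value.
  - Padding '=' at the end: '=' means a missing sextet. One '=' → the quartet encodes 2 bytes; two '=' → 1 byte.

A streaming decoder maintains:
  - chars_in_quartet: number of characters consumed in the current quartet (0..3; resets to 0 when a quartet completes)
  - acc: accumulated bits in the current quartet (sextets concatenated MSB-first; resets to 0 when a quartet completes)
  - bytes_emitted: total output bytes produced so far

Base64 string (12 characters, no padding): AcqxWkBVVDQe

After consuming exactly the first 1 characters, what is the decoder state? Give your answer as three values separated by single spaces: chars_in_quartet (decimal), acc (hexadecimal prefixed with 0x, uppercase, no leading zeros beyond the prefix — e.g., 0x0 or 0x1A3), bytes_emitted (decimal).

Answer: 1 0x0 0

Derivation:
After char 0 ('A'=0): chars_in_quartet=1 acc=0x0 bytes_emitted=0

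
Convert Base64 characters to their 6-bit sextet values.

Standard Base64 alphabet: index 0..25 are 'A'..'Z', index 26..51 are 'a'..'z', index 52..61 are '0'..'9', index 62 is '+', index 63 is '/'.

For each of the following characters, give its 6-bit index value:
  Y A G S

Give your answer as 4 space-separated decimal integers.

Answer: 24 0 6 18

Derivation:
'Y': A..Z range, ord('Y') − ord('A') = 24
'A': A..Z range, ord('A') − ord('A') = 0
'G': A..Z range, ord('G') − ord('A') = 6
'S': A..Z range, ord('S') − ord('A') = 18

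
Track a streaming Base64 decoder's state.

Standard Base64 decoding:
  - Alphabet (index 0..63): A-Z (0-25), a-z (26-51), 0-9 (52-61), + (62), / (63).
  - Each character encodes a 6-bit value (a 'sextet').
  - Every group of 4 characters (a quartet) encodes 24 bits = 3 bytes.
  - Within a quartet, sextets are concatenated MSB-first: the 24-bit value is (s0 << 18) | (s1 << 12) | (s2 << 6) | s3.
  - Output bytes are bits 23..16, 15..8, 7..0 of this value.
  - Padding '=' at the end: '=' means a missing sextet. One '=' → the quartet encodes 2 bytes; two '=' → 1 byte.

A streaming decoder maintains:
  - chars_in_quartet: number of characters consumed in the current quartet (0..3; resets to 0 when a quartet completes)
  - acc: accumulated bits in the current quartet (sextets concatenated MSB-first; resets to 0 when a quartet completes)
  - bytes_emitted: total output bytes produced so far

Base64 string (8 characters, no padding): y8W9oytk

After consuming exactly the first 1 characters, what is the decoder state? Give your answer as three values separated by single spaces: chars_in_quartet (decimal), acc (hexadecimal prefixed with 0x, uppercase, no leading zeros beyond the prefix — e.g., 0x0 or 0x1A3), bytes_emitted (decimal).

Answer: 1 0x32 0

Derivation:
After char 0 ('y'=50): chars_in_quartet=1 acc=0x32 bytes_emitted=0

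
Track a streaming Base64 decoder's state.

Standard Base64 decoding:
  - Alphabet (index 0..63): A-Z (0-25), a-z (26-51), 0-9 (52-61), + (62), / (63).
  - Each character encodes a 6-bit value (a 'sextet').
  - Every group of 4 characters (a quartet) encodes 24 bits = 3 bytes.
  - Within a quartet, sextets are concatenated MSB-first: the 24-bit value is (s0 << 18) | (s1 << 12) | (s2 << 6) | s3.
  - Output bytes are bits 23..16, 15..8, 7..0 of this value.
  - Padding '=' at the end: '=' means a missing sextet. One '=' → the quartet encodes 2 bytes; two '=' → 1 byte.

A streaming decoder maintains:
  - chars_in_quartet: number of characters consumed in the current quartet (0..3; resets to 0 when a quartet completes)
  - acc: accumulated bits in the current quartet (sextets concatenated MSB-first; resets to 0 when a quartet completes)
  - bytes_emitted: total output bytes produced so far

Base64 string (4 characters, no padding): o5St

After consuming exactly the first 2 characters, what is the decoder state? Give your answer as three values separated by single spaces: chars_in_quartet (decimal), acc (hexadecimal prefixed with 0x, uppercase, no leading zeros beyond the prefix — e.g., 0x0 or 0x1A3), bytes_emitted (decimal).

After char 0 ('o'=40): chars_in_quartet=1 acc=0x28 bytes_emitted=0
After char 1 ('5'=57): chars_in_quartet=2 acc=0xA39 bytes_emitted=0

Answer: 2 0xA39 0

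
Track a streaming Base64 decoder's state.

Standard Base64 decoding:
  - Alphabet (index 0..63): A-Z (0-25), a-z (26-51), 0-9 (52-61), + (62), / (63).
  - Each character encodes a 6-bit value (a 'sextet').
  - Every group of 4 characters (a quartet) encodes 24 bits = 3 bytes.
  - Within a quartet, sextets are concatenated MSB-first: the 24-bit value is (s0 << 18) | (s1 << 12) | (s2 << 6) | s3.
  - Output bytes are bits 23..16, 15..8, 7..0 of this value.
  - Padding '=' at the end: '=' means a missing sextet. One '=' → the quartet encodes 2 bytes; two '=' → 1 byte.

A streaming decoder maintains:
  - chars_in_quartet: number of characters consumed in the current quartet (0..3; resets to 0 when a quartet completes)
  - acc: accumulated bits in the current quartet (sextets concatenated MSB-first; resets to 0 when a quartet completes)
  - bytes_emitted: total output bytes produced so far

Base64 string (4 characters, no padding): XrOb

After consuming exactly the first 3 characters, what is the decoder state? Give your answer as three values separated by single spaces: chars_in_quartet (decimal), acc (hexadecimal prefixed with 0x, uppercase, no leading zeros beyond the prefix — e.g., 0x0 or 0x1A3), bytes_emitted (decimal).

After char 0 ('X'=23): chars_in_quartet=1 acc=0x17 bytes_emitted=0
After char 1 ('r'=43): chars_in_quartet=2 acc=0x5EB bytes_emitted=0
After char 2 ('O'=14): chars_in_quartet=3 acc=0x17ACE bytes_emitted=0

Answer: 3 0x17ACE 0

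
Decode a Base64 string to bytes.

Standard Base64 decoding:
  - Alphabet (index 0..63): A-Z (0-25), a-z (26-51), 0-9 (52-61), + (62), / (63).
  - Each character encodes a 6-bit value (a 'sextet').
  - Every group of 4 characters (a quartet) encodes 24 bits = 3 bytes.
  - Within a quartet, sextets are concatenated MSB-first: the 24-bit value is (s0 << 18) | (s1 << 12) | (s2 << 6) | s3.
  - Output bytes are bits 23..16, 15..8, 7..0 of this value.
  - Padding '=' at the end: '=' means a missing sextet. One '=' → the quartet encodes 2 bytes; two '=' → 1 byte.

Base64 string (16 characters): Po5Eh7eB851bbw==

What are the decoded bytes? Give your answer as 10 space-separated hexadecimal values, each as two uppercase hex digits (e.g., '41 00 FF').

After char 0 ('P'=15): chars_in_quartet=1 acc=0xF bytes_emitted=0
After char 1 ('o'=40): chars_in_quartet=2 acc=0x3E8 bytes_emitted=0
After char 2 ('5'=57): chars_in_quartet=3 acc=0xFA39 bytes_emitted=0
After char 3 ('E'=4): chars_in_quartet=4 acc=0x3E8E44 -> emit 3E 8E 44, reset; bytes_emitted=3
After char 4 ('h'=33): chars_in_quartet=1 acc=0x21 bytes_emitted=3
After char 5 ('7'=59): chars_in_quartet=2 acc=0x87B bytes_emitted=3
After char 6 ('e'=30): chars_in_quartet=3 acc=0x21EDE bytes_emitted=3
After char 7 ('B'=1): chars_in_quartet=4 acc=0x87B781 -> emit 87 B7 81, reset; bytes_emitted=6
After char 8 ('8'=60): chars_in_quartet=1 acc=0x3C bytes_emitted=6
After char 9 ('5'=57): chars_in_quartet=2 acc=0xF39 bytes_emitted=6
After char 10 ('1'=53): chars_in_quartet=3 acc=0x3CE75 bytes_emitted=6
After char 11 ('b'=27): chars_in_quartet=4 acc=0xF39D5B -> emit F3 9D 5B, reset; bytes_emitted=9
After char 12 ('b'=27): chars_in_quartet=1 acc=0x1B bytes_emitted=9
After char 13 ('w'=48): chars_in_quartet=2 acc=0x6F0 bytes_emitted=9
Padding '==': partial quartet acc=0x6F0 -> emit 6F; bytes_emitted=10

Answer: 3E 8E 44 87 B7 81 F3 9D 5B 6F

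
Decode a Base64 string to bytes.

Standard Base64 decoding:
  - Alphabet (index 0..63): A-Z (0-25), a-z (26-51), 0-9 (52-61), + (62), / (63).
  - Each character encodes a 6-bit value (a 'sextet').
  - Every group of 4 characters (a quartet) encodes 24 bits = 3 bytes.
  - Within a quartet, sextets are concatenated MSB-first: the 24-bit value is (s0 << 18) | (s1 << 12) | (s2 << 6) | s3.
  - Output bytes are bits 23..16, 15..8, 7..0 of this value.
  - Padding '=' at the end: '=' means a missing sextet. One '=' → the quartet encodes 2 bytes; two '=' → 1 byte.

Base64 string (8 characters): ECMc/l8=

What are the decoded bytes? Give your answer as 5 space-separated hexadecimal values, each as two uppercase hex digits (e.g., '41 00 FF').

Answer: 10 23 1C FE 5F

Derivation:
After char 0 ('E'=4): chars_in_quartet=1 acc=0x4 bytes_emitted=0
After char 1 ('C'=2): chars_in_quartet=2 acc=0x102 bytes_emitted=0
After char 2 ('M'=12): chars_in_quartet=3 acc=0x408C bytes_emitted=0
After char 3 ('c'=28): chars_in_quartet=4 acc=0x10231C -> emit 10 23 1C, reset; bytes_emitted=3
After char 4 ('/'=63): chars_in_quartet=1 acc=0x3F bytes_emitted=3
After char 5 ('l'=37): chars_in_quartet=2 acc=0xFE5 bytes_emitted=3
After char 6 ('8'=60): chars_in_quartet=3 acc=0x3F97C bytes_emitted=3
Padding '=': partial quartet acc=0x3F97C -> emit FE 5F; bytes_emitted=5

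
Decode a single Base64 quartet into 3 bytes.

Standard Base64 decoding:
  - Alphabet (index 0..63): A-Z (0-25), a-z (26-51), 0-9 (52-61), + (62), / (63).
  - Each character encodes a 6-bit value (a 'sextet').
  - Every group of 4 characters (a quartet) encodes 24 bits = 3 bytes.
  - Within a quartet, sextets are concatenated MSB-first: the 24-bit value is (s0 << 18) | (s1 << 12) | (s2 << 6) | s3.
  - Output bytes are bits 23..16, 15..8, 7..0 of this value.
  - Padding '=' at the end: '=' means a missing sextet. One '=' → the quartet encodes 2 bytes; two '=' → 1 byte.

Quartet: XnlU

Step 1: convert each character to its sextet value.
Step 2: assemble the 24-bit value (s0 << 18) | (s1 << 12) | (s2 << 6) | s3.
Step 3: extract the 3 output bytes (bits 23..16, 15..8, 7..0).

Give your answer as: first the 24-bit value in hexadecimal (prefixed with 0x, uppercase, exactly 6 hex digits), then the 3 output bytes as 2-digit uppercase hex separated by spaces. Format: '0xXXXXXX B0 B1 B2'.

Sextets: X=23, n=39, l=37, U=20
24-bit: (23<<18) | (39<<12) | (37<<6) | 20
      = 0x5C0000 | 0x027000 | 0x000940 | 0x000014
      = 0x5E7954
Bytes: (v>>16)&0xFF=5E, (v>>8)&0xFF=79, v&0xFF=54

Answer: 0x5E7954 5E 79 54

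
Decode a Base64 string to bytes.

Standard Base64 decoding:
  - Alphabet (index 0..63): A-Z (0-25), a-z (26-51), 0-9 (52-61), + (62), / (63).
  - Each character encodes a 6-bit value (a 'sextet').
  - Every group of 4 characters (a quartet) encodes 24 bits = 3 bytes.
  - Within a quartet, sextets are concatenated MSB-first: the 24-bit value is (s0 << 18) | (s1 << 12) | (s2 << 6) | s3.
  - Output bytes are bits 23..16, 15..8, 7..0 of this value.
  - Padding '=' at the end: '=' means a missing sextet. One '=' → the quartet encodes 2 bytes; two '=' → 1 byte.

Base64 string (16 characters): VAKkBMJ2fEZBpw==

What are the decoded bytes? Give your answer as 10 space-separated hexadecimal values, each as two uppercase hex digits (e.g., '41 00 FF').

After char 0 ('V'=21): chars_in_quartet=1 acc=0x15 bytes_emitted=0
After char 1 ('A'=0): chars_in_quartet=2 acc=0x540 bytes_emitted=0
After char 2 ('K'=10): chars_in_quartet=3 acc=0x1500A bytes_emitted=0
After char 3 ('k'=36): chars_in_quartet=4 acc=0x5402A4 -> emit 54 02 A4, reset; bytes_emitted=3
After char 4 ('B'=1): chars_in_quartet=1 acc=0x1 bytes_emitted=3
After char 5 ('M'=12): chars_in_quartet=2 acc=0x4C bytes_emitted=3
After char 6 ('J'=9): chars_in_quartet=3 acc=0x1309 bytes_emitted=3
After char 7 ('2'=54): chars_in_quartet=4 acc=0x4C276 -> emit 04 C2 76, reset; bytes_emitted=6
After char 8 ('f'=31): chars_in_quartet=1 acc=0x1F bytes_emitted=6
After char 9 ('E'=4): chars_in_quartet=2 acc=0x7C4 bytes_emitted=6
After char 10 ('Z'=25): chars_in_quartet=3 acc=0x1F119 bytes_emitted=6
After char 11 ('B'=1): chars_in_quartet=4 acc=0x7C4641 -> emit 7C 46 41, reset; bytes_emitted=9
After char 12 ('p'=41): chars_in_quartet=1 acc=0x29 bytes_emitted=9
After char 13 ('w'=48): chars_in_quartet=2 acc=0xA70 bytes_emitted=9
Padding '==': partial quartet acc=0xA70 -> emit A7; bytes_emitted=10

Answer: 54 02 A4 04 C2 76 7C 46 41 A7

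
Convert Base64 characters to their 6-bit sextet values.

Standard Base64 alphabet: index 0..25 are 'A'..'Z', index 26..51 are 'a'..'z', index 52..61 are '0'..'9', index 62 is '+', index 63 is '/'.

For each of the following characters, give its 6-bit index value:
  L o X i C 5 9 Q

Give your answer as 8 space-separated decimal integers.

'L': A..Z range, ord('L') − ord('A') = 11
'o': a..z range, 26 + ord('o') − ord('a') = 40
'X': A..Z range, ord('X') − ord('A') = 23
'i': a..z range, 26 + ord('i') − ord('a') = 34
'C': A..Z range, ord('C') − ord('A') = 2
'5': 0..9 range, 52 + ord('5') − ord('0') = 57
'9': 0..9 range, 52 + ord('9') − ord('0') = 61
'Q': A..Z range, ord('Q') − ord('A') = 16

Answer: 11 40 23 34 2 57 61 16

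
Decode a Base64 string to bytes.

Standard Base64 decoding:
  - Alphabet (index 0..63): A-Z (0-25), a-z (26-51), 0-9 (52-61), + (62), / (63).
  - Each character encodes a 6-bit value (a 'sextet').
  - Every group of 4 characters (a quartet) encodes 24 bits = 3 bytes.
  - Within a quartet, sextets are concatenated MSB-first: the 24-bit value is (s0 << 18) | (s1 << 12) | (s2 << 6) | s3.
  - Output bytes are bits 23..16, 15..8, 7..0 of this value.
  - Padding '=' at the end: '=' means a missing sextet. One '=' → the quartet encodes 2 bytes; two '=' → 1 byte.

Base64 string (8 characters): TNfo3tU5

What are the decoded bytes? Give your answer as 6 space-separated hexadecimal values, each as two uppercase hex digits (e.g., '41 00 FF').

Answer: 4C D7 E8 DE D5 39

Derivation:
After char 0 ('T'=19): chars_in_quartet=1 acc=0x13 bytes_emitted=0
After char 1 ('N'=13): chars_in_quartet=2 acc=0x4CD bytes_emitted=0
After char 2 ('f'=31): chars_in_quartet=3 acc=0x1335F bytes_emitted=0
After char 3 ('o'=40): chars_in_quartet=4 acc=0x4CD7E8 -> emit 4C D7 E8, reset; bytes_emitted=3
After char 4 ('3'=55): chars_in_quartet=1 acc=0x37 bytes_emitted=3
After char 5 ('t'=45): chars_in_quartet=2 acc=0xDED bytes_emitted=3
After char 6 ('U'=20): chars_in_quartet=3 acc=0x37B54 bytes_emitted=3
After char 7 ('5'=57): chars_in_quartet=4 acc=0xDED539 -> emit DE D5 39, reset; bytes_emitted=6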